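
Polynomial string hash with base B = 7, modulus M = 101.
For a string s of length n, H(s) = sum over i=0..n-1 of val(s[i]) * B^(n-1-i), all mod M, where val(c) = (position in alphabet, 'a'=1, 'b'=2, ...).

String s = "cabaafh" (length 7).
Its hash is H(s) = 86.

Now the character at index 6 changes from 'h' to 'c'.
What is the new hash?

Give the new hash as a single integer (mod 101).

val('h') = 8, val('c') = 3
Position k = 6, exponent = n-1-k = 0
B^0 mod M = 7^0 mod 101 = 1
Delta = (3 - 8) * 1 mod 101 = 96
New hash = (86 + 96) mod 101 = 81

Answer: 81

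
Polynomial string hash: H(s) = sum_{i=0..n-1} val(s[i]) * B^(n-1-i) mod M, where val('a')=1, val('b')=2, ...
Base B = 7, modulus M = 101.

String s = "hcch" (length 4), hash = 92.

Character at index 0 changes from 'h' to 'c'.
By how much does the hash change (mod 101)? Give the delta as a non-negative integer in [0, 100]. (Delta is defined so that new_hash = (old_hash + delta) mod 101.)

Delta formula: (val(new) - val(old)) * B^(n-1-k) mod M
  val('c') - val('h') = 3 - 8 = -5
  B^(n-1-k) = 7^3 mod 101 = 40
  Delta = -5 * 40 mod 101 = 2

Answer: 2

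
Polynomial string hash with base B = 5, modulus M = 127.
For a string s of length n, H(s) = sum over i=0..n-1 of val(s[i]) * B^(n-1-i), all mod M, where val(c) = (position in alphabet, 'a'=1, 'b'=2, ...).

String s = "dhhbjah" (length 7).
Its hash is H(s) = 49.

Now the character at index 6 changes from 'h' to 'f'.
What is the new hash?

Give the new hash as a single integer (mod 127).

val('h') = 8, val('f') = 6
Position k = 6, exponent = n-1-k = 0
B^0 mod M = 5^0 mod 127 = 1
Delta = (6 - 8) * 1 mod 127 = 125
New hash = (49 + 125) mod 127 = 47

Answer: 47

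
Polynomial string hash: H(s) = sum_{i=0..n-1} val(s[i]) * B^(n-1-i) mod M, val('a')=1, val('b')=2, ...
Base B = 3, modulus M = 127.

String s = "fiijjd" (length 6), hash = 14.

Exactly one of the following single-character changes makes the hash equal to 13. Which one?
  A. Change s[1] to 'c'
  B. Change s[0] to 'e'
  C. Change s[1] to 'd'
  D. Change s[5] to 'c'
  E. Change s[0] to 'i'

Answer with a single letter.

Answer: D

Derivation:
Option A: s[1]='i'->'c', delta=(3-9)*3^4 mod 127 = 22, hash=14+22 mod 127 = 36
Option B: s[0]='f'->'e', delta=(5-6)*3^5 mod 127 = 11, hash=14+11 mod 127 = 25
Option C: s[1]='i'->'d', delta=(4-9)*3^4 mod 127 = 103, hash=14+103 mod 127 = 117
Option D: s[5]='d'->'c', delta=(3-4)*3^0 mod 127 = 126, hash=14+126 mod 127 = 13 <-- target
Option E: s[0]='f'->'i', delta=(9-6)*3^5 mod 127 = 94, hash=14+94 mod 127 = 108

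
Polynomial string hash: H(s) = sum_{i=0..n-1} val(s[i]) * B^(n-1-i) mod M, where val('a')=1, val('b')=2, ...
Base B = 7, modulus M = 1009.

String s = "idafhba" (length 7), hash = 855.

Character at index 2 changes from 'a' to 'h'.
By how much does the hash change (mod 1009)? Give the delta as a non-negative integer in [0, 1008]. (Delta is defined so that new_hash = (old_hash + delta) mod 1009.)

Answer: 663

Derivation:
Delta formula: (val(new) - val(old)) * B^(n-1-k) mod M
  val('h') - val('a') = 8 - 1 = 7
  B^(n-1-k) = 7^4 mod 1009 = 383
  Delta = 7 * 383 mod 1009 = 663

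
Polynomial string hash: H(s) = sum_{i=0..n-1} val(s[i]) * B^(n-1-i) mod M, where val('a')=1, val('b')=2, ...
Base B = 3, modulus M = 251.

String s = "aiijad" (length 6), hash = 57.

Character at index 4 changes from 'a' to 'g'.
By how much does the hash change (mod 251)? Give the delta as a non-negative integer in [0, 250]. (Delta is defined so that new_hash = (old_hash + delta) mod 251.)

Delta formula: (val(new) - val(old)) * B^(n-1-k) mod M
  val('g') - val('a') = 7 - 1 = 6
  B^(n-1-k) = 3^1 mod 251 = 3
  Delta = 6 * 3 mod 251 = 18

Answer: 18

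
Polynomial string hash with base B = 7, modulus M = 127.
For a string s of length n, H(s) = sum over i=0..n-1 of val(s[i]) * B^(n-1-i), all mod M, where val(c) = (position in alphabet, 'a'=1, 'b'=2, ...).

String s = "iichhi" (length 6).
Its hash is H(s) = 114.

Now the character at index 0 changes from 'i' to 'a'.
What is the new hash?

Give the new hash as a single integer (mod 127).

val('i') = 9, val('a') = 1
Position k = 0, exponent = n-1-k = 5
B^5 mod M = 7^5 mod 127 = 43
Delta = (1 - 9) * 43 mod 127 = 37
New hash = (114 + 37) mod 127 = 24

Answer: 24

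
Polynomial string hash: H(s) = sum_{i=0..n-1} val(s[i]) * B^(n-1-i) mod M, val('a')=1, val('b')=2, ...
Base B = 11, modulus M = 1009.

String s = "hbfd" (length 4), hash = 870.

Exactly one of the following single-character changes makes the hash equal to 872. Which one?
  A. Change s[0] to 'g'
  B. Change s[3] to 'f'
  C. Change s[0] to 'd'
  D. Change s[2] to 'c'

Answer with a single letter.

Answer: B

Derivation:
Option A: s[0]='h'->'g', delta=(7-8)*11^3 mod 1009 = 687, hash=870+687 mod 1009 = 548
Option B: s[3]='d'->'f', delta=(6-4)*11^0 mod 1009 = 2, hash=870+2 mod 1009 = 872 <-- target
Option C: s[0]='h'->'d', delta=(4-8)*11^3 mod 1009 = 730, hash=870+730 mod 1009 = 591
Option D: s[2]='f'->'c', delta=(3-6)*11^1 mod 1009 = 976, hash=870+976 mod 1009 = 837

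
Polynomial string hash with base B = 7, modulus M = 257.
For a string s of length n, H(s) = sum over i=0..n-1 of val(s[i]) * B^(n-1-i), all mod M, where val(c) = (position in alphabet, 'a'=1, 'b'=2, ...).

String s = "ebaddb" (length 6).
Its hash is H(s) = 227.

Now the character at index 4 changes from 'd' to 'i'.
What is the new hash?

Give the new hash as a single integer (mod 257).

Answer: 5

Derivation:
val('d') = 4, val('i') = 9
Position k = 4, exponent = n-1-k = 1
B^1 mod M = 7^1 mod 257 = 7
Delta = (9 - 4) * 7 mod 257 = 35
New hash = (227 + 35) mod 257 = 5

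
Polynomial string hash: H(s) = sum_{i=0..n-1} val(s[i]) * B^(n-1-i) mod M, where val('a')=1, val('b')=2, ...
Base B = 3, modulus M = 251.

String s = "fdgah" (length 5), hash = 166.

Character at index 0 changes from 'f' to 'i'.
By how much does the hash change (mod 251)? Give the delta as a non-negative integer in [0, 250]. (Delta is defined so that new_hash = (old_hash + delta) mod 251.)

Delta formula: (val(new) - val(old)) * B^(n-1-k) mod M
  val('i') - val('f') = 9 - 6 = 3
  B^(n-1-k) = 3^4 mod 251 = 81
  Delta = 3 * 81 mod 251 = 243

Answer: 243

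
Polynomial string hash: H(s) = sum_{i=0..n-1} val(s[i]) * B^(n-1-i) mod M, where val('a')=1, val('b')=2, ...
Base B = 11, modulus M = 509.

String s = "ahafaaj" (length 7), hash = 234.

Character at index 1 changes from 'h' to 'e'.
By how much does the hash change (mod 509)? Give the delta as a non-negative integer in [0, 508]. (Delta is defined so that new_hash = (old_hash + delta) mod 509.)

Delta formula: (val(new) - val(old)) * B^(n-1-k) mod M
  val('e') - val('h') = 5 - 8 = -3
  B^(n-1-k) = 11^5 mod 509 = 207
  Delta = -3 * 207 mod 509 = 397

Answer: 397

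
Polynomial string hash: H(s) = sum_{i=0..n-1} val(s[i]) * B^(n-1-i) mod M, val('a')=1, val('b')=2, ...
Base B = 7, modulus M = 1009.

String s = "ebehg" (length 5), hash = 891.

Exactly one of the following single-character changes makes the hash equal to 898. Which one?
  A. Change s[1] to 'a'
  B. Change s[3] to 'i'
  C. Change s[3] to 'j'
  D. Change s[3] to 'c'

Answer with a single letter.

Answer: B

Derivation:
Option A: s[1]='b'->'a', delta=(1-2)*7^3 mod 1009 = 666, hash=891+666 mod 1009 = 548
Option B: s[3]='h'->'i', delta=(9-8)*7^1 mod 1009 = 7, hash=891+7 mod 1009 = 898 <-- target
Option C: s[3]='h'->'j', delta=(10-8)*7^1 mod 1009 = 14, hash=891+14 mod 1009 = 905
Option D: s[3]='h'->'c', delta=(3-8)*7^1 mod 1009 = 974, hash=891+974 mod 1009 = 856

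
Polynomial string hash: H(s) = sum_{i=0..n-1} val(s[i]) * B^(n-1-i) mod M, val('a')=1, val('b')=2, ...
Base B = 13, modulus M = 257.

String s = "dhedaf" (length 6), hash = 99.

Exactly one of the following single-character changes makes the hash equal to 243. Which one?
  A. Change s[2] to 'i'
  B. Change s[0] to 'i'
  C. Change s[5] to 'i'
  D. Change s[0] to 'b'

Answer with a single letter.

Option A: s[2]='e'->'i', delta=(9-5)*13^3 mod 257 = 50, hash=99+50 mod 257 = 149
Option B: s[0]='d'->'i', delta=(9-4)*13^5 mod 257 = 154, hash=99+154 mod 257 = 253
Option C: s[5]='f'->'i', delta=(9-6)*13^0 mod 257 = 3, hash=99+3 mod 257 = 102
Option D: s[0]='d'->'b', delta=(2-4)*13^5 mod 257 = 144, hash=99+144 mod 257 = 243 <-- target

Answer: D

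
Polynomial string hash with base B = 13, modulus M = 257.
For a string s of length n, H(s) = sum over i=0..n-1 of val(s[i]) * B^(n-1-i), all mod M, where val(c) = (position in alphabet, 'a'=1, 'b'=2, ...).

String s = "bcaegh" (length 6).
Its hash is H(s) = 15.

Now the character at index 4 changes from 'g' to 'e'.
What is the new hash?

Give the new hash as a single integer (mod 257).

val('g') = 7, val('e') = 5
Position k = 4, exponent = n-1-k = 1
B^1 mod M = 13^1 mod 257 = 13
Delta = (5 - 7) * 13 mod 257 = 231
New hash = (15 + 231) mod 257 = 246

Answer: 246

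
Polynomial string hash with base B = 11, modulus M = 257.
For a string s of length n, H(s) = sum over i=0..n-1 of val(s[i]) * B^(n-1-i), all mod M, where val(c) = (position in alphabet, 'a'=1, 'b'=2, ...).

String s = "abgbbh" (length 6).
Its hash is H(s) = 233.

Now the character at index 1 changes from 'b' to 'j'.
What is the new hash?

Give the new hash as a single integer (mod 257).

Answer: 169

Derivation:
val('b') = 2, val('j') = 10
Position k = 1, exponent = n-1-k = 4
B^4 mod M = 11^4 mod 257 = 249
Delta = (10 - 2) * 249 mod 257 = 193
New hash = (233 + 193) mod 257 = 169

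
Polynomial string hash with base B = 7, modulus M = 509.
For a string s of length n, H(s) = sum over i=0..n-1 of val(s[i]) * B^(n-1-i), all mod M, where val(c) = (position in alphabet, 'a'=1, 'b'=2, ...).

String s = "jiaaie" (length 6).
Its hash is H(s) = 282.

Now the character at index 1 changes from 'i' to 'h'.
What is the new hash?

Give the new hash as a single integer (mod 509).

Answer: 426

Derivation:
val('i') = 9, val('h') = 8
Position k = 1, exponent = n-1-k = 4
B^4 mod M = 7^4 mod 509 = 365
Delta = (8 - 9) * 365 mod 509 = 144
New hash = (282 + 144) mod 509 = 426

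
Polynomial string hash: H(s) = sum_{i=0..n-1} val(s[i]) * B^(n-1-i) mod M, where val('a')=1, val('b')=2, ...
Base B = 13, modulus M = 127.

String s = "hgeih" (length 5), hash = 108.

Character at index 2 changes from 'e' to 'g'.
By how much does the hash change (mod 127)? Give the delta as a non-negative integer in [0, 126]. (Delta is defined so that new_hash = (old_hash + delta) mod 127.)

Answer: 84

Derivation:
Delta formula: (val(new) - val(old)) * B^(n-1-k) mod M
  val('g') - val('e') = 7 - 5 = 2
  B^(n-1-k) = 13^2 mod 127 = 42
  Delta = 2 * 42 mod 127 = 84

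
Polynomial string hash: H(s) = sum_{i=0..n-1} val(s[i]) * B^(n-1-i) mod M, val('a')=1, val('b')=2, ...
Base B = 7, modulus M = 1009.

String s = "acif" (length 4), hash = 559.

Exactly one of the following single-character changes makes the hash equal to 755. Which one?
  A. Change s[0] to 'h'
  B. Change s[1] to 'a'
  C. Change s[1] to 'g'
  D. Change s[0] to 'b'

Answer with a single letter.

Answer: C

Derivation:
Option A: s[0]='a'->'h', delta=(8-1)*7^3 mod 1009 = 383, hash=559+383 mod 1009 = 942
Option B: s[1]='c'->'a', delta=(1-3)*7^2 mod 1009 = 911, hash=559+911 mod 1009 = 461
Option C: s[1]='c'->'g', delta=(7-3)*7^2 mod 1009 = 196, hash=559+196 mod 1009 = 755 <-- target
Option D: s[0]='a'->'b', delta=(2-1)*7^3 mod 1009 = 343, hash=559+343 mod 1009 = 902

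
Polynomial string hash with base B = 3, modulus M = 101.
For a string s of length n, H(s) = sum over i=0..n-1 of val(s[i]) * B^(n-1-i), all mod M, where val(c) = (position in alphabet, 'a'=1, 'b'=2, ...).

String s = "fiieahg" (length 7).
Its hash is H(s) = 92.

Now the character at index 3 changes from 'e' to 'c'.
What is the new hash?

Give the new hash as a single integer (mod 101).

val('e') = 5, val('c') = 3
Position k = 3, exponent = n-1-k = 3
B^3 mod M = 3^3 mod 101 = 27
Delta = (3 - 5) * 27 mod 101 = 47
New hash = (92 + 47) mod 101 = 38

Answer: 38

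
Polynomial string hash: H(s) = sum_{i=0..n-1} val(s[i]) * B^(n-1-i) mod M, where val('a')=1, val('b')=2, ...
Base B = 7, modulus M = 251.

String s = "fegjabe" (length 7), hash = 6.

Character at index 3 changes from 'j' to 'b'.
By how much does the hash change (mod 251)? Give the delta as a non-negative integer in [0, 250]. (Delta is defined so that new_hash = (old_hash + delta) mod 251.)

Delta formula: (val(new) - val(old)) * B^(n-1-k) mod M
  val('b') - val('j') = 2 - 10 = -8
  B^(n-1-k) = 7^3 mod 251 = 92
  Delta = -8 * 92 mod 251 = 17

Answer: 17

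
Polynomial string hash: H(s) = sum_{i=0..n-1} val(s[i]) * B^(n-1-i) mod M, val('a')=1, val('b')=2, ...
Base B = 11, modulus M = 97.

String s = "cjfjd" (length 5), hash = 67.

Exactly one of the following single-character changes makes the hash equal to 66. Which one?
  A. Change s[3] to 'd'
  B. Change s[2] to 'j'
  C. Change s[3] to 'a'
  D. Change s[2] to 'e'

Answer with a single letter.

Answer: B

Derivation:
Option A: s[3]='j'->'d', delta=(4-10)*11^1 mod 97 = 31, hash=67+31 mod 97 = 1
Option B: s[2]='f'->'j', delta=(10-6)*11^2 mod 97 = 96, hash=67+96 mod 97 = 66 <-- target
Option C: s[3]='j'->'a', delta=(1-10)*11^1 mod 97 = 95, hash=67+95 mod 97 = 65
Option D: s[2]='f'->'e', delta=(5-6)*11^2 mod 97 = 73, hash=67+73 mod 97 = 43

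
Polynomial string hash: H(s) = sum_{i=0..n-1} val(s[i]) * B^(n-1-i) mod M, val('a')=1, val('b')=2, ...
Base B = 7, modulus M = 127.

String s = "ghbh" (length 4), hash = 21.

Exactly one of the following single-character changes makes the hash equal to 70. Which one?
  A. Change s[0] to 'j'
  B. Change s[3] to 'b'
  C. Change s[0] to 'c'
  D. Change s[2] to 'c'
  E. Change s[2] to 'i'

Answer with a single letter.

Answer: E

Derivation:
Option A: s[0]='g'->'j', delta=(10-7)*7^3 mod 127 = 13, hash=21+13 mod 127 = 34
Option B: s[3]='h'->'b', delta=(2-8)*7^0 mod 127 = 121, hash=21+121 mod 127 = 15
Option C: s[0]='g'->'c', delta=(3-7)*7^3 mod 127 = 25, hash=21+25 mod 127 = 46
Option D: s[2]='b'->'c', delta=(3-2)*7^1 mod 127 = 7, hash=21+7 mod 127 = 28
Option E: s[2]='b'->'i', delta=(9-2)*7^1 mod 127 = 49, hash=21+49 mod 127 = 70 <-- target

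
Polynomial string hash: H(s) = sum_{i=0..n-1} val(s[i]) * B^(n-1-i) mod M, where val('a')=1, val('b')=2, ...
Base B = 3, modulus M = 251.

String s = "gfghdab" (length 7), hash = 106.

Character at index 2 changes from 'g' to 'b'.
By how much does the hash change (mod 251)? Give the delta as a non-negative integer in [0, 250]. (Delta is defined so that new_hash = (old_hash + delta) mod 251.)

Delta formula: (val(new) - val(old)) * B^(n-1-k) mod M
  val('b') - val('g') = 2 - 7 = -5
  B^(n-1-k) = 3^4 mod 251 = 81
  Delta = -5 * 81 mod 251 = 97

Answer: 97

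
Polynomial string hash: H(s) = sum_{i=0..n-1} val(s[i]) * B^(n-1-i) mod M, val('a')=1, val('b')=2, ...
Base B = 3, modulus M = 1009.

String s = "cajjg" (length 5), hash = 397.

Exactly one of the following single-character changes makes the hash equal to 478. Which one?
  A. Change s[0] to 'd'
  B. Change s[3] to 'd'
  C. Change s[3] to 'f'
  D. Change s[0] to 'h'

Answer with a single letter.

Option A: s[0]='c'->'d', delta=(4-3)*3^4 mod 1009 = 81, hash=397+81 mod 1009 = 478 <-- target
Option B: s[3]='j'->'d', delta=(4-10)*3^1 mod 1009 = 991, hash=397+991 mod 1009 = 379
Option C: s[3]='j'->'f', delta=(6-10)*3^1 mod 1009 = 997, hash=397+997 mod 1009 = 385
Option D: s[0]='c'->'h', delta=(8-3)*3^4 mod 1009 = 405, hash=397+405 mod 1009 = 802

Answer: A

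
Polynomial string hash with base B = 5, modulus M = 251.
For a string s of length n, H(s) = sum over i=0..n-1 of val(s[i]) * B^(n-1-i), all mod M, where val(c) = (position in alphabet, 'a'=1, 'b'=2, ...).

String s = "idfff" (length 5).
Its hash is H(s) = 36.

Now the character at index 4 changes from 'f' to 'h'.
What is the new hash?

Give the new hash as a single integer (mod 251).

val('f') = 6, val('h') = 8
Position k = 4, exponent = n-1-k = 0
B^0 mod M = 5^0 mod 251 = 1
Delta = (8 - 6) * 1 mod 251 = 2
New hash = (36 + 2) mod 251 = 38

Answer: 38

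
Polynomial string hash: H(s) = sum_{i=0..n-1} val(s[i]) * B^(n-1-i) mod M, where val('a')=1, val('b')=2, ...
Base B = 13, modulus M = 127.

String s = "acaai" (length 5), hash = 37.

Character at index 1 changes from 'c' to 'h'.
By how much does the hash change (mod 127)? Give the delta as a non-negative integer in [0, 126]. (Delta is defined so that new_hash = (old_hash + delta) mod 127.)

Answer: 63

Derivation:
Delta formula: (val(new) - val(old)) * B^(n-1-k) mod M
  val('h') - val('c') = 8 - 3 = 5
  B^(n-1-k) = 13^3 mod 127 = 38
  Delta = 5 * 38 mod 127 = 63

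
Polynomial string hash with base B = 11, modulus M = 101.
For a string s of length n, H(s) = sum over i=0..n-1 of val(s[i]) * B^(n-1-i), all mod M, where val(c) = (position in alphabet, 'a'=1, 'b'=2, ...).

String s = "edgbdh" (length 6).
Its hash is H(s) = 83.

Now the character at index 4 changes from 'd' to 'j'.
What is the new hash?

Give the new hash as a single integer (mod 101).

val('d') = 4, val('j') = 10
Position k = 4, exponent = n-1-k = 1
B^1 mod M = 11^1 mod 101 = 11
Delta = (10 - 4) * 11 mod 101 = 66
New hash = (83 + 66) mod 101 = 48

Answer: 48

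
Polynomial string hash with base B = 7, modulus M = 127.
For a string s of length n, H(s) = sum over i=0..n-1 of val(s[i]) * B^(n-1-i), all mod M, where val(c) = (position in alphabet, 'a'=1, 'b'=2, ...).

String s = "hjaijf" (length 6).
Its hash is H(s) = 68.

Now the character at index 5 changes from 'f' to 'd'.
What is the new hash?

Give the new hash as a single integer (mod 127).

Answer: 66

Derivation:
val('f') = 6, val('d') = 4
Position k = 5, exponent = n-1-k = 0
B^0 mod M = 7^0 mod 127 = 1
Delta = (4 - 6) * 1 mod 127 = 125
New hash = (68 + 125) mod 127 = 66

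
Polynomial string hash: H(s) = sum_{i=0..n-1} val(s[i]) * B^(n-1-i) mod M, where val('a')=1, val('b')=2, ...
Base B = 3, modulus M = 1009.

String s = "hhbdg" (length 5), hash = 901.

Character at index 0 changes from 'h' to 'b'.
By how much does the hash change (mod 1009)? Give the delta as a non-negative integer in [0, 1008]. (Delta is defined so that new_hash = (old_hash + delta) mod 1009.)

Delta formula: (val(new) - val(old)) * B^(n-1-k) mod M
  val('b') - val('h') = 2 - 8 = -6
  B^(n-1-k) = 3^4 mod 1009 = 81
  Delta = -6 * 81 mod 1009 = 523

Answer: 523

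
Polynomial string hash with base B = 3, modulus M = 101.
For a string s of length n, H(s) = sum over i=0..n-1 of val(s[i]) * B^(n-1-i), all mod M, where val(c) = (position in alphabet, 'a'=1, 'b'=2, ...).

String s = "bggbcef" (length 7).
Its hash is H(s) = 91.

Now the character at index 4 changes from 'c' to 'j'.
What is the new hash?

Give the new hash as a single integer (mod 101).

Answer: 53

Derivation:
val('c') = 3, val('j') = 10
Position k = 4, exponent = n-1-k = 2
B^2 mod M = 3^2 mod 101 = 9
Delta = (10 - 3) * 9 mod 101 = 63
New hash = (91 + 63) mod 101 = 53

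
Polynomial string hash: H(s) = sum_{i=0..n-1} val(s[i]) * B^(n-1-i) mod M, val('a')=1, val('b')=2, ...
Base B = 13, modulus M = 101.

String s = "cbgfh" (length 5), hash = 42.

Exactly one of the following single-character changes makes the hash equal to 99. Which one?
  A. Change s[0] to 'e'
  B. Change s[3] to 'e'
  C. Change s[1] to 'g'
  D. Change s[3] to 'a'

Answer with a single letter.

Option A: s[0]='c'->'e', delta=(5-3)*13^4 mod 101 = 57, hash=42+57 mod 101 = 99 <-- target
Option B: s[3]='f'->'e', delta=(5-6)*13^1 mod 101 = 88, hash=42+88 mod 101 = 29
Option C: s[1]='b'->'g', delta=(7-2)*13^3 mod 101 = 77, hash=42+77 mod 101 = 18
Option D: s[3]='f'->'a', delta=(1-6)*13^1 mod 101 = 36, hash=42+36 mod 101 = 78

Answer: A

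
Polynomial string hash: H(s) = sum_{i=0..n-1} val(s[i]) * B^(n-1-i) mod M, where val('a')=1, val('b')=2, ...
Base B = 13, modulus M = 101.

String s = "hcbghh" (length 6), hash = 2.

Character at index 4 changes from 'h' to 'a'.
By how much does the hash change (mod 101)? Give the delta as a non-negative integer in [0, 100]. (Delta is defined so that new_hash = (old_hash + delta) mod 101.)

Answer: 10

Derivation:
Delta formula: (val(new) - val(old)) * B^(n-1-k) mod M
  val('a') - val('h') = 1 - 8 = -7
  B^(n-1-k) = 13^1 mod 101 = 13
  Delta = -7 * 13 mod 101 = 10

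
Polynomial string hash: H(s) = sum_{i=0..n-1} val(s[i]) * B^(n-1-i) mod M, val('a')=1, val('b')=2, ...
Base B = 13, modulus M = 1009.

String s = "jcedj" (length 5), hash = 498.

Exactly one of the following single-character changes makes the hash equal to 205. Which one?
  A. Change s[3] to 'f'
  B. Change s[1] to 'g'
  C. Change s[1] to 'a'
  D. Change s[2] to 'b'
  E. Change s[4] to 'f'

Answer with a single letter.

Option A: s[3]='d'->'f', delta=(6-4)*13^1 mod 1009 = 26, hash=498+26 mod 1009 = 524
Option B: s[1]='c'->'g', delta=(7-3)*13^3 mod 1009 = 716, hash=498+716 mod 1009 = 205 <-- target
Option C: s[1]='c'->'a', delta=(1-3)*13^3 mod 1009 = 651, hash=498+651 mod 1009 = 140
Option D: s[2]='e'->'b', delta=(2-5)*13^2 mod 1009 = 502, hash=498+502 mod 1009 = 1000
Option E: s[4]='j'->'f', delta=(6-10)*13^0 mod 1009 = 1005, hash=498+1005 mod 1009 = 494

Answer: B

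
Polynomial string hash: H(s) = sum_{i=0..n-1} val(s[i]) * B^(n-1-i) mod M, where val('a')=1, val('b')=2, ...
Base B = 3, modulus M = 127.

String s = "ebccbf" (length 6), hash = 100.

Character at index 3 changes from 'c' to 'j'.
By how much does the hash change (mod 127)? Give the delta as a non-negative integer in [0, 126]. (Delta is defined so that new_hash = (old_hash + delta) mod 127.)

Answer: 63

Derivation:
Delta formula: (val(new) - val(old)) * B^(n-1-k) mod M
  val('j') - val('c') = 10 - 3 = 7
  B^(n-1-k) = 3^2 mod 127 = 9
  Delta = 7 * 9 mod 127 = 63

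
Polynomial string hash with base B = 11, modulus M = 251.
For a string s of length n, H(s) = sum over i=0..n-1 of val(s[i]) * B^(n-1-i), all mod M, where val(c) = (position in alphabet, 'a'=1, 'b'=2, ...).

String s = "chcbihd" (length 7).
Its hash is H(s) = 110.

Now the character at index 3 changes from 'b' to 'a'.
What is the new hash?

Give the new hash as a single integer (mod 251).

val('b') = 2, val('a') = 1
Position k = 3, exponent = n-1-k = 3
B^3 mod M = 11^3 mod 251 = 76
Delta = (1 - 2) * 76 mod 251 = 175
New hash = (110 + 175) mod 251 = 34

Answer: 34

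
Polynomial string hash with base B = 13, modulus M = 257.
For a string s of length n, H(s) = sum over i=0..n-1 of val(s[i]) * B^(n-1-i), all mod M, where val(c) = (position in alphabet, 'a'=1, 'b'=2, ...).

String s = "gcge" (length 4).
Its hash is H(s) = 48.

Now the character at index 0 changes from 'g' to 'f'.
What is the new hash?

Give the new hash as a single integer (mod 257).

Answer: 164

Derivation:
val('g') = 7, val('f') = 6
Position k = 0, exponent = n-1-k = 3
B^3 mod M = 13^3 mod 257 = 141
Delta = (6 - 7) * 141 mod 257 = 116
New hash = (48 + 116) mod 257 = 164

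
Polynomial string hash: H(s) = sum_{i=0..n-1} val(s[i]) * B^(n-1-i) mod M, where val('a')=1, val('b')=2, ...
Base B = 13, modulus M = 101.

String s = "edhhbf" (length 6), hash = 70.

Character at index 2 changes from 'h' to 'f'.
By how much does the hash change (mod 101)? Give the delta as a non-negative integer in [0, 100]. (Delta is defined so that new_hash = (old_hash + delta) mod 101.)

Delta formula: (val(new) - val(old)) * B^(n-1-k) mod M
  val('f') - val('h') = 6 - 8 = -2
  B^(n-1-k) = 13^3 mod 101 = 76
  Delta = -2 * 76 mod 101 = 50

Answer: 50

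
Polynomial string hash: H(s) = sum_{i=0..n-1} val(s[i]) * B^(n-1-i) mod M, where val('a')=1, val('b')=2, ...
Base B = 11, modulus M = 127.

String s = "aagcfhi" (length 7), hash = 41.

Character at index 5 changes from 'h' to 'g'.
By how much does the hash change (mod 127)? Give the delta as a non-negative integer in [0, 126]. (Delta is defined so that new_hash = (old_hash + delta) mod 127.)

Delta formula: (val(new) - val(old)) * B^(n-1-k) mod M
  val('g') - val('h') = 7 - 8 = -1
  B^(n-1-k) = 11^1 mod 127 = 11
  Delta = -1 * 11 mod 127 = 116

Answer: 116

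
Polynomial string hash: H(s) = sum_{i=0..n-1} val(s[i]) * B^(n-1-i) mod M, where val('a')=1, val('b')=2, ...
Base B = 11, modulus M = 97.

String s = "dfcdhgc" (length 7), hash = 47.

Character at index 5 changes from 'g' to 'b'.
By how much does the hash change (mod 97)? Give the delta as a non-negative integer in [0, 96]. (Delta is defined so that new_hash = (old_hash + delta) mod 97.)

Answer: 42

Derivation:
Delta formula: (val(new) - val(old)) * B^(n-1-k) mod M
  val('b') - val('g') = 2 - 7 = -5
  B^(n-1-k) = 11^1 mod 97 = 11
  Delta = -5 * 11 mod 97 = 42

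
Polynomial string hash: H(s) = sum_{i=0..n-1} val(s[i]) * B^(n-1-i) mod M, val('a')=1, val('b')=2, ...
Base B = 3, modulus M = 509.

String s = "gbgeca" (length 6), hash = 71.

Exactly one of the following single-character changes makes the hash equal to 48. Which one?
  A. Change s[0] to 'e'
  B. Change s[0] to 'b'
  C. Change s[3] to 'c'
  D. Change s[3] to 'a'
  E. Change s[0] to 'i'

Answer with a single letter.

Option A: s[0]='g'->'e', delta=(5-7)*3^5 mod 509 = 23, hash=71+23 mod 509 = 94
Option B: s[0]='g'->'b', delta=(2-7)*3^5 mod 509 = 312, hash=71+312 mod 509 = 383
Option C: s[3]='e'->'c', delta=(3-5)*3^2 mod 509 = 491, hash=71+491 mod 509 = 53
Option D: s[3]='e'->'a', delta=(1-5)*3^2 mod 509 = 473, hash=71+473 mod 509 = 35
Option E: s[0]='g'->'i', delta=(9-7)*3^5 mod 509 = 486, hash=71+486 mod 509 = 48 <-- target

Answer: E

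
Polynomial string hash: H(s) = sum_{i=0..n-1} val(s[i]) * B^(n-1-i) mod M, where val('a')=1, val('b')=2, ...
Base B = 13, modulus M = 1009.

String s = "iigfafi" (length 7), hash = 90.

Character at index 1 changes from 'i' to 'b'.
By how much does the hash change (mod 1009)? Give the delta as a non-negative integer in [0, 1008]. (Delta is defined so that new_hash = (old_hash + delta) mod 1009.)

Delta formula: (val(new) - val(old)) * B^(n-1-k) mod M
  val('b') - val('i') = 2 - 9 = -7
  B^(n-1-k) = 13^5 mod 1009 = 990
  Delta = -7 * 990 mod 1009 = 133

Answer: 133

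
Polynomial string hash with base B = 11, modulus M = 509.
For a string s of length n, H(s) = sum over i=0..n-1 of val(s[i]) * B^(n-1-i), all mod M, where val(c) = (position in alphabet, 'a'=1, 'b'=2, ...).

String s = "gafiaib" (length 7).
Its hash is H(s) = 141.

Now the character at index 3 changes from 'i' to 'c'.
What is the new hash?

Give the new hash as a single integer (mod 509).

val('i') = 9, val('c') = 3
Position k = 3, exponent = n-1-k = 3
B^3 mod M = 11^3 mod 509 = 313
Delta = (3 - 9) * 313 mod 509 = 158
New hash = (141 + 158) mod 509 = 299

Answer: 299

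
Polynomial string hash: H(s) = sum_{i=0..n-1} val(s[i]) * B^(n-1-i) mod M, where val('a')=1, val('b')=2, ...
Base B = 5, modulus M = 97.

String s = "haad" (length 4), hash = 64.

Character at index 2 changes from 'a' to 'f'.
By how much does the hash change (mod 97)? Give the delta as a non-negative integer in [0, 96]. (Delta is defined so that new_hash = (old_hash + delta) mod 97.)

Answer: 25

Derivation:
Delta formula: (val(new) - val(old)) * B^(n-1-k) mod M
  val('f') - val('a') = 6 - 1 = 5
  B^(n-1-k) = 5^1 mod 97 = 5
  Delta = 5 * 5 mod 97 = 25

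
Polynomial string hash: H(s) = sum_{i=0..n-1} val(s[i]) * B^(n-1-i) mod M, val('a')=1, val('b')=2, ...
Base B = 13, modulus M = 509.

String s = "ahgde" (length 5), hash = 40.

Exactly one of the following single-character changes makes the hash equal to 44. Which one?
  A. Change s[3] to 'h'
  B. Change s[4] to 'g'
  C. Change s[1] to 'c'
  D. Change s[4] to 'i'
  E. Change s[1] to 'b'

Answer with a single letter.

Answer: D

Derivation:
Option A: s[3]='d'->'h', delta=(8-4)*13^1 mod 509 = 52, hash=40+52 mod 509 = 92
Option B: s[4]='e'->'g', delta=(7-5)*13^0 mod 509 = 2, hash=40+2 mod 509 = 42
Option C: s[1]='h'->'c', delta=(3-8)*13^3 mod 509 = 213, hash=40+213 mod 509 = 253
Option D: s[4]='e'->'i', delta=(9-5)*13^0 mod 509 = 4, hash=40+4 mod 509 = 44 <-- target
Option E: s[1]='h'->'b', delta=(2-8)*13^3 mod 509 = 52, hash=40+52 mod 509 = 92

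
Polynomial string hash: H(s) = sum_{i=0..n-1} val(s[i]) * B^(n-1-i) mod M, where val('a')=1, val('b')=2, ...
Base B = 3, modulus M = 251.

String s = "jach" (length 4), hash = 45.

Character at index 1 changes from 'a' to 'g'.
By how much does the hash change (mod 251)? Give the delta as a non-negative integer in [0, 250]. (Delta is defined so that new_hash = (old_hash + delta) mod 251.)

Delta formula: (val(new) - val(old)) * B^(n-1-k) mod M
  val('g') - val('a') = 7 - 1 = 6
  B^(n-1-k) = 3^2 mod 251 = 9
  Delta = 6 * 9 mod 251 = 54

Answer: 54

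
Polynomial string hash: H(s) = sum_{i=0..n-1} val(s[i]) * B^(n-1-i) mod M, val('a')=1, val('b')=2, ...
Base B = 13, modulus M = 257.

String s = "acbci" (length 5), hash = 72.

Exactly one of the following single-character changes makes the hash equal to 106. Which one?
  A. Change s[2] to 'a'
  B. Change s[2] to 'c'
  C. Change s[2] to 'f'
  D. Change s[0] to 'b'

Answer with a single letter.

Option A: s[2]='b'->'a', delta=(1-2)*13^2 mod 257 = 88, hash=72+88 mod 257 = 160
Option B: s[2]='b'->'c', delta=(3-2)*13^2 mod 257 = 169, hash=72+169 mod 257 = 241
Option C: s[2]='b'->'f', delta=(6-2)*13^2 mod 257 = 162, hash=72+162 mod 257 = 234
Option D: s[0]='a'->'b', delta=(2-1)*13^4 mod 257 = 34, hash=72+34 mod 257 = 106 <-- target

Answer: D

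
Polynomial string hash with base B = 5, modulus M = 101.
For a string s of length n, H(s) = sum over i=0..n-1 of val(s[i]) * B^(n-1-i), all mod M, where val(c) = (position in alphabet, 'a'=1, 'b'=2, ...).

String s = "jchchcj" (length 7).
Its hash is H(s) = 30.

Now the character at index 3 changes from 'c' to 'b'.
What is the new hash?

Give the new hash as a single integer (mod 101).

Answer: 6

Derivation:
val('c') = 3, val('b') = 2
Position k = 3, exponent = n-1-k = 3
B^3 mod M = 5^3 mod 101 = 24
Delta = (2 - 3) * 24 mod 101 = 77
New hash = (30 + 77) mod 101 = 6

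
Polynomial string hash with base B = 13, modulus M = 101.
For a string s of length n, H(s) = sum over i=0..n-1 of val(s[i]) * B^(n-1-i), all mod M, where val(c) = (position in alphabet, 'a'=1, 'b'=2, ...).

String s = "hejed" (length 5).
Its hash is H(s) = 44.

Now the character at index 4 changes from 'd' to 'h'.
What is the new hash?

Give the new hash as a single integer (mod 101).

val('d') = 4, val('h') = 8
Position k = 4, exponent = n-1-k = 0
B^0 mod M = 13^0 mod 101 = 1
Delta = (8 - 4) * 1 mod 101 = 4
New hash = (44 + 4) mod 101 = 48

Answer: 48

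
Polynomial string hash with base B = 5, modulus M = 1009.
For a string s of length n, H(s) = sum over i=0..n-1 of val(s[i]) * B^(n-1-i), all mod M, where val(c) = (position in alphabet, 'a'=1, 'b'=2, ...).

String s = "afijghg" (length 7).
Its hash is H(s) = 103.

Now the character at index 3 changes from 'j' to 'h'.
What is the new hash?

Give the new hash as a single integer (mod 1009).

val('j') = 10, val('h') = 8
Position k = 3, exponent = n-1-k = 3
B^3 mod M = 5^3 mod 1009 = 125
Delta = (8 - 10) * 125 mod 1009 = 759
New hash = (103 + 759) mod 1009 = 862

Answer: 862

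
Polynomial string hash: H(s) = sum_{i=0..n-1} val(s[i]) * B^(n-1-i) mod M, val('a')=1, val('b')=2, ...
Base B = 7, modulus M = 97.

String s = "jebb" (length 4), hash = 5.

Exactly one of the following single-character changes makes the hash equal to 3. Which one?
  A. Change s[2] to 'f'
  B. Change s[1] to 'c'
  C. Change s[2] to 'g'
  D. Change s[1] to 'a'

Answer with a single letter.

Option A: s[2]='b'->'f', delta=(6-2)*7^1 mod 97 = 28, hash=5+28 mod 97 = 33
Option B: s[1]='e'->'c', delta=(3-5)*7^2 mod 97 = 96, hash=5+96 mod 97 = 4
Option C: s[2]='b'->'g', delta=(7-2)*7^1 mod 97 = 35, hash=5+35 mod 97 = 40
Option D: s[1]='e'->'a', delta=(1-5)*7^2 mod 97 = 95, hash=5+95 mod 97 = 3 <-- target

Answer: D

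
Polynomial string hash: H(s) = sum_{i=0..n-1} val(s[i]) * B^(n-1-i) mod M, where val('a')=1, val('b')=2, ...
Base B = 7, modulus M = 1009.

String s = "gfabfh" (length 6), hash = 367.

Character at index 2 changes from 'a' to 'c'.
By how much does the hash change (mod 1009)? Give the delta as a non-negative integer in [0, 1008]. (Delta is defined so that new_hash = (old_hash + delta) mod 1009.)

Answer: 686

Derivation:
Delta formula: (val(new) - val(old)) * B^(n-1-k) mod M
  val('c') - val('a') = 3 - 1 = 2
  B^(n-1-k) = 7^3 mod 1009 = 343
  Delta = 2 * 343 mod 1009 = 686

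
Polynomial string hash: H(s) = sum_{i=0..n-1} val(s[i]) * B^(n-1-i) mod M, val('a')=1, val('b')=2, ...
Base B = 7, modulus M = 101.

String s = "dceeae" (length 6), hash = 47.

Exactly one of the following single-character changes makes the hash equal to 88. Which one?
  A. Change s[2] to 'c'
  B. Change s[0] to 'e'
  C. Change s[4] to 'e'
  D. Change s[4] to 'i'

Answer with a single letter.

Option A: s[2]='e'->'c', delta=(3-5)*7^3 mod 101 = 21, hash=47+21 mod 101 = 68
Option B: s[0]='d'->'e', delta=(5-4)*7^5 mod 101 = 41, hash=47+41 mod 101 = 88 <-- target
Option C: s[4]='a'->'e', delta=(5-1)*7^1 mod 101 = 28, hash=47+28 mod 101 = 75
Option D: s[4]='a'->'i', delta=(9-1)*7^1 mod 101 = 56, hash=47+56 mod 101 = 2

Answer: B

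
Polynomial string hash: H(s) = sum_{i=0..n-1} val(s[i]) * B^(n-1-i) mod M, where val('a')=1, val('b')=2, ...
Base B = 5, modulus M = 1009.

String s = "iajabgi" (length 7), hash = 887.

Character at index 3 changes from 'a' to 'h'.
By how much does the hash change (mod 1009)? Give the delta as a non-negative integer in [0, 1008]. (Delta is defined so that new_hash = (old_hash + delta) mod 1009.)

Delta formula: (val(new) - val(old)) * B^(n-1-k) mod M
  val('h') - val('a') = 8 - 1 = 7
  B^(n-1-k) = 5^3 mod 1009 = 125
  Delta = 7 * 125 mod 1009 = 875

Answer: 875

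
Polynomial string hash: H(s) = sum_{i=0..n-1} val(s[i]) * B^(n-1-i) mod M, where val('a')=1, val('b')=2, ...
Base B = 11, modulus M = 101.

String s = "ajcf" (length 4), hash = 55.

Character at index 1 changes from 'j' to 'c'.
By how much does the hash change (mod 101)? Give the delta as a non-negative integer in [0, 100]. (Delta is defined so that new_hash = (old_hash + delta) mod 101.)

Delta formula: (val(new) - val(old)) * B^(n-1-k) mod M
  val('c') - val('j') = 3 - 10 = -7
  B^(n-1-k) = 11^2 mod 101 = 20
  Delta = -7 * 20 mod 101 = 62

Answer: 62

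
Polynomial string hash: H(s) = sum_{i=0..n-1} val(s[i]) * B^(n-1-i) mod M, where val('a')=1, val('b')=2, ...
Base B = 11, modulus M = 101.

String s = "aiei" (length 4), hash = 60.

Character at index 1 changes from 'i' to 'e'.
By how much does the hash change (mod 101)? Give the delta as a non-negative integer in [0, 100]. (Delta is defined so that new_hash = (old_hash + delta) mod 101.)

Answer: 21

Derivation:
Delta formula: (val(new) - val(old)) * B^(n-1-k) mod M
  val('e') - val('i') = 5 - 9 = -4
  B^(n-1-k) = 11^2 mod 101 = 20
  Delta = -4 * 20 mod 101 = 21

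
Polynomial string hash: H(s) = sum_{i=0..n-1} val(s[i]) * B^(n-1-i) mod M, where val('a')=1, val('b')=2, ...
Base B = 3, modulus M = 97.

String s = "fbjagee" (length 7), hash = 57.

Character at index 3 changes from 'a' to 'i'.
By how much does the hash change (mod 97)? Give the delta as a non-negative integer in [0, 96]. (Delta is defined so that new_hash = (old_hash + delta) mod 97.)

Delta formula: (val(new) - val(old)) * B^(n-1-k) mod M
  val('i') - val('a') = 9 - 1 = 8
  B^(n-1-k) = 3^3 mod 97 = 27
  Delta = 8 * 27 mod 97 = 22

Answer: 22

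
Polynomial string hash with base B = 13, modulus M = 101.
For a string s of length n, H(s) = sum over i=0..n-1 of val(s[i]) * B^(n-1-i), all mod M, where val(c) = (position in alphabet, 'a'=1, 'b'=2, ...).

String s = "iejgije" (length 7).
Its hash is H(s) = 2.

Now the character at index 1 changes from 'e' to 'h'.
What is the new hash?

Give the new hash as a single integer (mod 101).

val('e') = 5, val('h') = 8
Position k = 1, exponent = n-1-k = 5
B^5 mod M = 13^5 mod 101 = 17
Delta = (8 - 5) * 17 mod 101 = 51
New hash = (2 + 51) mod 101 = 53

Answer: 53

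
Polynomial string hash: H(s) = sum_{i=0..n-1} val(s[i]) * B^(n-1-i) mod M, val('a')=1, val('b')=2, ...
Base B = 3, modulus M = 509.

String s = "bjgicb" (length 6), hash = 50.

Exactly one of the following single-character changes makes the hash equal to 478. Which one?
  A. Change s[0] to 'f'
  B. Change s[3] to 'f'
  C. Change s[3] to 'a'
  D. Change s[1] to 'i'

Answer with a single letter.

Answer: D

Derivation:
Option A: s[0]='b'->'f', delta=(6-2)*3^5 mod 509 = 463, hash=50+463 mod 509 = 4
Option B: s[3]='i'->'f', delta=(6-9)*3^2 mod 509 = 482, hash=50+482 mod 509 = 23
Option C: s[3]='i'->'a', delta=(1-9)*3^2 mod 509 = 437, hash=50+437 mod 509 = 487
Option D: s[1]='j'->'i', delta=(9-10)*3^4 mod 509 = 428, hash=50+428 mod 509 = 478 <-- target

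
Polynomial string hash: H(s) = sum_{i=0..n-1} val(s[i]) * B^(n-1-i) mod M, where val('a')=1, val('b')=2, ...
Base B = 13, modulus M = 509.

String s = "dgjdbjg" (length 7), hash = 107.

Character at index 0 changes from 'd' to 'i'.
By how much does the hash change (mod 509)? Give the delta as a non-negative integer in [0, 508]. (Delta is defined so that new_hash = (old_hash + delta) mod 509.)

Answer: 319

Derivation:
Delta formula: (val(new) - val(old)) * B^(n-1-k) mod M
  val('i') - val('d') = 9 - 4 = 5
  B^(n-1-k) = 13^6 mod 509 = 471
  Delta = 5 * 471 mod 509 = 319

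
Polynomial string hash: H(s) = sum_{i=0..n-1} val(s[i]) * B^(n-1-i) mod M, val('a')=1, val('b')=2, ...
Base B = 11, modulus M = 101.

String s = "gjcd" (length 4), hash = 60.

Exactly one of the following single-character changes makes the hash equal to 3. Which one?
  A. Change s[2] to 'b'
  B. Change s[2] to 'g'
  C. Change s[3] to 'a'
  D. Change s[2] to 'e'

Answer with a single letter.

Option A: s[2]='c'->'b', delta=(2-3)*11^1 mod 101 = 90, hash=60+90 mod 101 = 49
Option B: s[2]='c'->'g', delta=(7-3)*11^1 mod 101 = 44, hash=60+44 mod 101 = 3 <-- target
Option C: s[3]='d'->'a', delta=(1-4)*11^0 mod 101 = 98, hash=60+98 mod 101 = 57
Option D: s[2]='c'->'e', delta=(5-3)*11^1 mod 101 = 22, hash=60+22 mod 101 = 82

Answer: B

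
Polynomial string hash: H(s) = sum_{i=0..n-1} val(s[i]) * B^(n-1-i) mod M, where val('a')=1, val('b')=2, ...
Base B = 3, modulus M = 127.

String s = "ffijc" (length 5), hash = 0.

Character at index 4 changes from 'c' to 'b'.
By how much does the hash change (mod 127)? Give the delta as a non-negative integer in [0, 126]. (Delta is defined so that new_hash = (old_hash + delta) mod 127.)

Answer: 126

Derivation:
Delta formula: (val(new) - val(old)) * B^(n-1-k) mod M
  val('b') - val('c') = 2 - 3 = -1
  B^(n-1-k) = 3^0 mod 127 = 1
  Delta = -1 * 1 mod 127 = 126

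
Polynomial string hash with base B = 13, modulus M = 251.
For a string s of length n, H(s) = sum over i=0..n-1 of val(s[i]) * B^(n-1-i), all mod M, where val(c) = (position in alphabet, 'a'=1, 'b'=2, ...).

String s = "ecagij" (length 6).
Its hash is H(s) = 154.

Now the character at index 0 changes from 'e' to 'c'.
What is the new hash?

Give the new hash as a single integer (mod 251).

Answer: 26

Derivation:
val('e') = 5, val('c') = 3
Position k = 0, exponent = n-1-k = 5
B^5 mod M = 13^5 mod 251 = 64
Delta = (3 - 5) * 64 mod 251 = 123
New hash = (154 + 123) mod 251 = 26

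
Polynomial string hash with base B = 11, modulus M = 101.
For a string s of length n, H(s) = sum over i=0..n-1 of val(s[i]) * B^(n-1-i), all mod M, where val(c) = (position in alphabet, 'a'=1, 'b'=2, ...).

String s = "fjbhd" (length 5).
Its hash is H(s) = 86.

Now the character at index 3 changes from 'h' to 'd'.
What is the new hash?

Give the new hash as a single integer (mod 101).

Answer: 42

Derivation:
val('h') = 8, val('d') = 4
Position k = 3, exponent = n-1-k = 1
B^1 mod M = 11^1 mod 101 = 11
Delta = (4 - 8) * 11 mod 101 = 57
New hash = (86 + 57) mod 101 = 42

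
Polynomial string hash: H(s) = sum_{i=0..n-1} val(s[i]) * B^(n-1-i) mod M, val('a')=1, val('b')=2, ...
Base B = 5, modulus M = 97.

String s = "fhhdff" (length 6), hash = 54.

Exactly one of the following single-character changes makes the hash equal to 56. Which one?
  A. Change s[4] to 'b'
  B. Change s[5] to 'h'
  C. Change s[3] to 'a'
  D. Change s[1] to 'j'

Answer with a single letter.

Answer: B

Derivation:
Option A: s[4]='f'->'b', delta=(2-6)*5^1 mod 97 = 77, hash=54+77 mod 97 = 34
Option B: s[5]='f'->'h', delta=(8-6)*5^0 mod 97 = 2, hash=54+2 mod 97 = 56 <-- target
Option C: s[3]='d'->'a', delta=(1-4)*5^2 mod 97 = 22, hash=54+22 mod 97 = 76
Option D: s[1]='h'->'j', delta=(10-8)*5^4 mod 97 = 86, hash=54+86 mod 97 = 43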